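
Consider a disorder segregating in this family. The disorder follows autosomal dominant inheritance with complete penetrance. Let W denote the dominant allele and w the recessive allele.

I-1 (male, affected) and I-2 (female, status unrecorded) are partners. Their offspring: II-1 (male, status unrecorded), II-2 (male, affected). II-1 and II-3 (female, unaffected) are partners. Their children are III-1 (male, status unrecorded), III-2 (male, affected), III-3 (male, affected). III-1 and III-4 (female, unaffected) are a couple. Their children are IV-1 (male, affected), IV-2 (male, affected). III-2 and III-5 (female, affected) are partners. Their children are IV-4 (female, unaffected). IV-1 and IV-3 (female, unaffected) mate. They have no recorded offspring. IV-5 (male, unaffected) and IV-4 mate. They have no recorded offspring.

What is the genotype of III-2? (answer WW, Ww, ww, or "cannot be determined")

From phenotype alone, III-2 is WW or Ww.
III-2 is affected so carries W and received w from II-3 (ww), so III-2 is Ww.

Ww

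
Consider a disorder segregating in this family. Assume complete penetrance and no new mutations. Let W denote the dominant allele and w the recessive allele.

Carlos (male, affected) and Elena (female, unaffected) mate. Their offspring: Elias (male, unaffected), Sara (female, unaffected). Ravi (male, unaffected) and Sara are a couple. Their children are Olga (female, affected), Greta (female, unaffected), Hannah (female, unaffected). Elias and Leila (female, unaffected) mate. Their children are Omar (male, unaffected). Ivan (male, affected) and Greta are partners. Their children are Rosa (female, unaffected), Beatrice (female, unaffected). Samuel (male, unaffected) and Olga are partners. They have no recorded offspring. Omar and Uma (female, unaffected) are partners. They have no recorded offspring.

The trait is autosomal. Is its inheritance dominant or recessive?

recessive

Ravi and Sara are both unaffected yet have an affected child Olga. Under dominance, an affected child requires at least one affected parent, so the trait cannot be dominant.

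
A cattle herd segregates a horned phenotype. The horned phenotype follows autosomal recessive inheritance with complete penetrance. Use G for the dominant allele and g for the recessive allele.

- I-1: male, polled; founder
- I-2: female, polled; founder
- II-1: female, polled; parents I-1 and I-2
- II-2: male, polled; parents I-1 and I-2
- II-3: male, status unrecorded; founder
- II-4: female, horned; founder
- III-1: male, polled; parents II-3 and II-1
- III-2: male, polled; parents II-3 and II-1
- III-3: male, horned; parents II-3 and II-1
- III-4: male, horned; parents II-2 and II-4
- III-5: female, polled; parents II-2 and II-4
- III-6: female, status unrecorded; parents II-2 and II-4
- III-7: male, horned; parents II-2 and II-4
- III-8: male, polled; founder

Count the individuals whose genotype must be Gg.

3

Obligate heterozygotes: II-1 is polled so carries G and passed g to III-3 (gg), so II-1 is Gg; II-2 is polled so carries G and passed g to III-4 (gg), so II-2 is Gg; III-5 is polled so carries G and received g from II-4 (gg), so III-5 is Gg.
Every other individual is either homozygous by phenotype or has at least one consistent homozygous assignment, so the count is 3.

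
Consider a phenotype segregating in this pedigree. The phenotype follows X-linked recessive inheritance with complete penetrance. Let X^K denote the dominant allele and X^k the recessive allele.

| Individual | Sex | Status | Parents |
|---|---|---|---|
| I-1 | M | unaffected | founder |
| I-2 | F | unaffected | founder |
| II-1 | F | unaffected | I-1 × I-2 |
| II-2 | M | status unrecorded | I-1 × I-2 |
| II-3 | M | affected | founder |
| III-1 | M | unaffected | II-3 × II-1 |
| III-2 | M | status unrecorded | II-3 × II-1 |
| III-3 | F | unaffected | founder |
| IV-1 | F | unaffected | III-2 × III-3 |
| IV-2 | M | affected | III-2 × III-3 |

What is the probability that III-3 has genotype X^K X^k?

1

III-3 is unaffected so carries K and passed k to IV-2 (X^k Y), so III-3 is X^K X^k, giving P(X^K X^k) = 1.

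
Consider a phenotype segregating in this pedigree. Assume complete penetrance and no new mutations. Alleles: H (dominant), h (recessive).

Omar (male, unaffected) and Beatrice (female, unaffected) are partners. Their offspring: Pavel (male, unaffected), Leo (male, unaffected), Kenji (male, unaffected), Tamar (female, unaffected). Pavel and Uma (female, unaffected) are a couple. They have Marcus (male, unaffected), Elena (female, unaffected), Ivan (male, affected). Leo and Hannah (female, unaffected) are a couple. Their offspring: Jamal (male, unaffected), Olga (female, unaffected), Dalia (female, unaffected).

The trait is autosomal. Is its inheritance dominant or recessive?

Pavel and Uma are both unaffected yet have an affected child Ivan. Under dominance, an affected child requires at least one affected parent, so the trait cannot be dominant.

recessive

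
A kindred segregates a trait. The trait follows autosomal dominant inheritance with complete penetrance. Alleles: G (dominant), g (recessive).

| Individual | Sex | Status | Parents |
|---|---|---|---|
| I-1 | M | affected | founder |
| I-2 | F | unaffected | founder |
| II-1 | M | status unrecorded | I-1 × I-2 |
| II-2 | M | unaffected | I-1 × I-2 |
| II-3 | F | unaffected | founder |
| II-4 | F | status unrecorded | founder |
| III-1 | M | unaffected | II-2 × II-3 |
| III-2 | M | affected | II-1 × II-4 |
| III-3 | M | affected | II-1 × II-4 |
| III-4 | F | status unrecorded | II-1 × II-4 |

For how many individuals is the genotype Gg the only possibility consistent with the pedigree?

Obligate heterozygotes: I-1 is affected so carries G and passed g to II-2 (gg), so I-1 is Gg.
Every other individual is either homozygous by phenotype or has at least one consistent homozygous assignment, so the count is 1.

1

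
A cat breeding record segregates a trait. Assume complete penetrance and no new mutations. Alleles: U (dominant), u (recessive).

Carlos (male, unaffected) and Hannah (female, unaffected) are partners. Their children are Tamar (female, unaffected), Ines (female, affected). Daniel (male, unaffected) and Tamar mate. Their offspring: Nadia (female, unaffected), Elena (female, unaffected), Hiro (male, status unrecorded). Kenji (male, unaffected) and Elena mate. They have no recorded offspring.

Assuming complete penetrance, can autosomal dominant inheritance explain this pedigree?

Under autosomal dominant, Ines (affected, female) cannot arise from Carlos (unaffected) × Hannah (unaffected).

No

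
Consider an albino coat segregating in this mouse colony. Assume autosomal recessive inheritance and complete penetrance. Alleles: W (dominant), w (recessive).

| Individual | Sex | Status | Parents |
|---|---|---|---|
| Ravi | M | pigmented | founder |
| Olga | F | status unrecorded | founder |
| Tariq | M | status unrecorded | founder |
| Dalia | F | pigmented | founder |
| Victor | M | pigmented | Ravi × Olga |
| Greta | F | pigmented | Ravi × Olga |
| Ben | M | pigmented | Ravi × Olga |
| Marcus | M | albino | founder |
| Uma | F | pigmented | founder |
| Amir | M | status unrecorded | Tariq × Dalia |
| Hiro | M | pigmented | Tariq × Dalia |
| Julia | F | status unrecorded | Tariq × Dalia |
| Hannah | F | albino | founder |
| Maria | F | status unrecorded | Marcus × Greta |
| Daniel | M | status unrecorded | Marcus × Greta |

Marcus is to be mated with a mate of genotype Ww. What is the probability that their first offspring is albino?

Marcus is albino, so Marcus is ww.
The cross gives 1/2 Ww : 1/2 ww, so P(offspring is albino) = 1/2.

1/2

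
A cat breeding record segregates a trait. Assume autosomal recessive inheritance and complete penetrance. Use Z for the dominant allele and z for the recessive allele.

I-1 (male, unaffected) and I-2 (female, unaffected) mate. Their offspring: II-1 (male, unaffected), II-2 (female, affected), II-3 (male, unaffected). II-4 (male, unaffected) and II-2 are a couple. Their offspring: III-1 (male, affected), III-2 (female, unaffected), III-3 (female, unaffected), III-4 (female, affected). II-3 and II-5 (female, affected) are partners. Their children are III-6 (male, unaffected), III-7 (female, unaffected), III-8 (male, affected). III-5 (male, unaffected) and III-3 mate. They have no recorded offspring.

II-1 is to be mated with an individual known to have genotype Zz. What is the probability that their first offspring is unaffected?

5/6

I-1 is unaffected so carries Z and passed z to II-2 (zz), so I-1 is Zz.
I-2 is unaffected so carries Z and passed z to II-2 (zz), so I-2 is Zz.
II-1 is an unaffected offspring of I-1 (Zz) × I-2 (Zz), whose cross gives 1/4 ZZ : 1/2 Zz : 1/4 zz; conditioning on being unaffected, II-1 is ZZ with probability 1/3, Zz with probability 2/3.
Summing over parental genotype combinations, P(offspring is unaffected) = 1/3·1 + 2/3·3/4 = 5/6.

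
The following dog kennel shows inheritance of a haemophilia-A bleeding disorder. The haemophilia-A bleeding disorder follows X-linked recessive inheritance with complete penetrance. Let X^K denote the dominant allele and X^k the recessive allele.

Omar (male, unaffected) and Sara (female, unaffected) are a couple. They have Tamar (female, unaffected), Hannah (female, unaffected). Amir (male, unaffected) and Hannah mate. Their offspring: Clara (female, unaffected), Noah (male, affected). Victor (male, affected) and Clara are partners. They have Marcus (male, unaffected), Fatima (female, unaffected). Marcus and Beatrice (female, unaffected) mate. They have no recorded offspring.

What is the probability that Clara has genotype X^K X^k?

Amir is unaffected, so Amir is X^K Y.
Hannah is unaffected so carries K and passed k to Noah (X^k Y), so Hannah is X^K X^k.
Their cross gives offspring ratios 1/2 X^K X^K : 1/2 X^K X^k. Conditioning on Clara being unaffected, P(X^K X^k) = 1/2 / 1 = 1/2 before taking Clara's own offspring into account.
Victor is affected, so Victor is X^k Y.
Now use Clara's offspring. Probability of each recorded status — unaffected son Marcus: 1/2 if Clara is X^K X^k, 1 if X^K X^K; unaffected daughter Fatima: 1/2 if Clara is X^K X^k, 1 if X^K X^K.
Bayes: P(X^K X^k) = 1/2·1/4 / (1/2·1/4 + 1/2·1) = 1/5.

1/5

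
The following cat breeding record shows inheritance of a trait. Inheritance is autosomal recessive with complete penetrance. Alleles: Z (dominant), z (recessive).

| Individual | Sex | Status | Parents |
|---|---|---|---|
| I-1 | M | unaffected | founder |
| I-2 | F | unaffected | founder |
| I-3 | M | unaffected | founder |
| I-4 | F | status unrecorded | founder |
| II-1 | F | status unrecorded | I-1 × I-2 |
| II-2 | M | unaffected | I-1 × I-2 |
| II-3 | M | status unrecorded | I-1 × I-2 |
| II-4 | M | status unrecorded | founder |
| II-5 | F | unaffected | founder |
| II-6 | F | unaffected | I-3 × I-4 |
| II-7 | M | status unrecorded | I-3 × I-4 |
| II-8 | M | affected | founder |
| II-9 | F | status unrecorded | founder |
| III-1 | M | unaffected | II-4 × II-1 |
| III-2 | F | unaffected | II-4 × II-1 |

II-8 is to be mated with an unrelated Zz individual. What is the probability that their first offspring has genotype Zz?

1/2

II-8 is affected, so II-8 is zz.
The cross gives 1/2 Zz : 1/2 zz, so P(offspring has genotype Zz) = 1/2.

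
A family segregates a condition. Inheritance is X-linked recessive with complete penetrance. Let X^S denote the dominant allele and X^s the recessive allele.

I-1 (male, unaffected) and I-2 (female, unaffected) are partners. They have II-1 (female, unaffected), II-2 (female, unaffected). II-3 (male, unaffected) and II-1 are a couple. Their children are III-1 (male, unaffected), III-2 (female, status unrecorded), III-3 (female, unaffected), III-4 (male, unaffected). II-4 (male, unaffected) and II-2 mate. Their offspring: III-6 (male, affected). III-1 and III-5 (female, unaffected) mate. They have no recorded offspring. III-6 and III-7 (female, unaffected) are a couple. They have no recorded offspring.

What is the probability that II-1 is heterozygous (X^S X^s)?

I-1 is unaffected, so I-1 is X^S Y.
I-2 is unaffected so carries S and passed s to II-2 (X^S X^s, whose S came from I-1), so I-2 is X^S X^s.
Their cross gives offspring ratios 1/2 X^S X^S : 1/2 X^S X^s. Conditioning on II-1 being unaffected, P(X^S X^s) = 1/2 / 1 = 1/2 before taking II-1's own offspring into account.
II-3 is unaffected, so II-3 is X^S Y.
Now use II-1's offspring. Probability of each recorded status — unaffected son III-1: 1/2 if II-1 is X^S X^s, 1 if X^S X^S; unaffected son III-4: 1/2 if II-1 is X^S X^s, 1 if X^S X^S. (III-2, III-3: equally likely either way, so uninformative.)
Bayes: P(X^S X^s) = 1/2·1/4 / (1/2·1/4 + 1/2·1) = 1/5.

1/5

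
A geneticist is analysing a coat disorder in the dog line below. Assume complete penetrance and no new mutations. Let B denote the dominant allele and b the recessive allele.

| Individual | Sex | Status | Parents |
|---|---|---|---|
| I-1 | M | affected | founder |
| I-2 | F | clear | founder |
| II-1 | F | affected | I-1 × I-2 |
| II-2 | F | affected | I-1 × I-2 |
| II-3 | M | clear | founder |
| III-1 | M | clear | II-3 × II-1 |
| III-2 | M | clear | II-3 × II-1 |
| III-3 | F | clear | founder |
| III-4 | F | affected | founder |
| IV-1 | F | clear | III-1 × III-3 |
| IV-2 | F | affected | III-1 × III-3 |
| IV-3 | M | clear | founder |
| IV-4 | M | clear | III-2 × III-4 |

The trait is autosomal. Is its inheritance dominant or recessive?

III-1 and III-3 are both clear yet have an affected child IV-2. Under dominance, an affected child requires at least one affected parent, so the trait cannot be dominant.

recessive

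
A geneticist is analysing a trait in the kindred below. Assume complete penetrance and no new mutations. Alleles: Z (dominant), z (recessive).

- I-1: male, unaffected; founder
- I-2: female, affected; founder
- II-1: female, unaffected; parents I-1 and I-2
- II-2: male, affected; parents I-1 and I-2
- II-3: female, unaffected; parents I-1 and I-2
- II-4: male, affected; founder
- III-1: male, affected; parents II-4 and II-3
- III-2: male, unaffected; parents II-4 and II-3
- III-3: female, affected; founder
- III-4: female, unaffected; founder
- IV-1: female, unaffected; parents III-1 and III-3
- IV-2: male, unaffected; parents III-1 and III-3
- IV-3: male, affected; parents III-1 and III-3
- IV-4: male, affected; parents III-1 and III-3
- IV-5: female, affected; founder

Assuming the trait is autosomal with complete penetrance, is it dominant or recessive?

dominant

III-1 and III-3 are both affected yet have an unaffected child IV-1. Under a recessive model two affected parents are homozygous and every child would be affected, so the trait cannot be recessive.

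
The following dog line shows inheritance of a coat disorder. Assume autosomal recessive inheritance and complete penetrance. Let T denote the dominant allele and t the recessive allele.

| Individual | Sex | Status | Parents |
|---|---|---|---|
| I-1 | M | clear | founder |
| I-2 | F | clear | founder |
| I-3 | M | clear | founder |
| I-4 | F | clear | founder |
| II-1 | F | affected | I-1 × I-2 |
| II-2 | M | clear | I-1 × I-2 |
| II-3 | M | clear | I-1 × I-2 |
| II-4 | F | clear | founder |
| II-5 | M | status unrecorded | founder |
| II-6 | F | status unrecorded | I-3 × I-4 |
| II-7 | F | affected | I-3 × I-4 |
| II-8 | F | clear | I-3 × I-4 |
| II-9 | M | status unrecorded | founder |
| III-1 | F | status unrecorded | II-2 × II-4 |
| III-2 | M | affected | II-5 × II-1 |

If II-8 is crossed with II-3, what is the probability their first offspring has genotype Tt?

I-3 is clear so carries T and passed t to II-7 (tt), so I-3 is Tt.
I-4 is clear so carries T and passed t to II-7 (tt), so I-4 is Tt.
II-8 is a clear offspring of I-3 (Tt) × I-4 (Tt), whose cross gives 1/4 TT : 1/2 Tt : 1/4 tt; conditioning on being clear, II-8 is TT with probability 1/3, Tt with probability 2/3.
I-1 is clear so carries T and passed t to II-1 (tt), so I-1 is Tt.
I-2 is clear so carries T and passed t to II-1 (tt), so I-2 is Tt.
II-3 is a clear offspring of I-1 (Tt) × I-2 (Tt), whose cross gives 1/4 TT : 1/2 Tt : 1/4 tt; conditioning on being clear, II-3 is TT with probability 1/3, Tt with probability 2/3.
Summing over parental genotype combinations, P(offspring has genotype Tt) = 2/9·1/2 + 2/9·1/2 + 4/9·1/2 = 4/9.

4/9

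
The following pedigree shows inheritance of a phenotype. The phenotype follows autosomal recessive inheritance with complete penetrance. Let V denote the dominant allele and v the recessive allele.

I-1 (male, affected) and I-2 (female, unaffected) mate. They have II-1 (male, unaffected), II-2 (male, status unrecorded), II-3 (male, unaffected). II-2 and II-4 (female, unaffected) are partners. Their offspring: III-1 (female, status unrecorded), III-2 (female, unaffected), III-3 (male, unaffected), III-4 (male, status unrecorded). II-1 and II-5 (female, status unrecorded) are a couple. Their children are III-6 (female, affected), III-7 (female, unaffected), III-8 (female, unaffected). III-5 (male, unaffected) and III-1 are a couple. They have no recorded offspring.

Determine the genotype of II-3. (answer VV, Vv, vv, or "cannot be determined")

From phenotype alone, II-3 is VV or Vv.
II-3 is unaffected so carries V and received v from I-1 (vv), so II-3 is Vv.

Vv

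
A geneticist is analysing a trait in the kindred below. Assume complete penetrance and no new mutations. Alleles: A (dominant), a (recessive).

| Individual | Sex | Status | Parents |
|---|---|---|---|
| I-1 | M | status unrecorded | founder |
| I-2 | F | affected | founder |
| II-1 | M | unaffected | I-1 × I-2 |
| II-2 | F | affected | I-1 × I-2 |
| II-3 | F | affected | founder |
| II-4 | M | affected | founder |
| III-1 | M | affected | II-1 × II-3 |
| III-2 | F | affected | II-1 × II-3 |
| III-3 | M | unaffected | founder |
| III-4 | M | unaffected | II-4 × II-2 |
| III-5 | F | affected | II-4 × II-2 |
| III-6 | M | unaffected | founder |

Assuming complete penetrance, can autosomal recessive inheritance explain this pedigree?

Under autosomal recessive, III-4 (unaffected, male) cannot arise from II-4 (affected) × II-2 (affected).

No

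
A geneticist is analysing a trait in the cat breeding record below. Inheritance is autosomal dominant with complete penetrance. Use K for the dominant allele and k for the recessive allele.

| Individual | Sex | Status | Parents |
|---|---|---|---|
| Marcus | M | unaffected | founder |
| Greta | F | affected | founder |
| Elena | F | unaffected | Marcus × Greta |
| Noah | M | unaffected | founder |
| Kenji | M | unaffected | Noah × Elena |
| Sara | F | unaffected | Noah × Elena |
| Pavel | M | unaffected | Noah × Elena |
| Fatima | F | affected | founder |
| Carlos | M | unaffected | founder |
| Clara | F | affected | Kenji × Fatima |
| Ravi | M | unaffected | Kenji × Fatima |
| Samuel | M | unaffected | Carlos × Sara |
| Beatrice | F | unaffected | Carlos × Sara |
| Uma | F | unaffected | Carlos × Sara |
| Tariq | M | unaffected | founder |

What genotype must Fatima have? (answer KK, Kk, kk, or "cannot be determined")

From phenotype alone, Fatima is KK or Kk.
Fatima is affected so carries K and passed k to Ravi (kk), so Fatima is Kk.

Kk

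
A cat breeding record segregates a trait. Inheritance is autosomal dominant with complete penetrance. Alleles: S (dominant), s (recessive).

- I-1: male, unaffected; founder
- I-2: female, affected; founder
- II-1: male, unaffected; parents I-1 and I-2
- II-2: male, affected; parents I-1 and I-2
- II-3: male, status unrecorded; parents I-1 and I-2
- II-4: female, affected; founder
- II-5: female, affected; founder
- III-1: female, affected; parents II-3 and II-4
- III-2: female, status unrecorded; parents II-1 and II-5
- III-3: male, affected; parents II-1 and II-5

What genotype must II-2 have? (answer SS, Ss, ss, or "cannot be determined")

From phenotype alone, II-2 is SS or Ss.
II-2 is affected so carries S and received s from I-1 (ss), so II-2 is Ss.

Ss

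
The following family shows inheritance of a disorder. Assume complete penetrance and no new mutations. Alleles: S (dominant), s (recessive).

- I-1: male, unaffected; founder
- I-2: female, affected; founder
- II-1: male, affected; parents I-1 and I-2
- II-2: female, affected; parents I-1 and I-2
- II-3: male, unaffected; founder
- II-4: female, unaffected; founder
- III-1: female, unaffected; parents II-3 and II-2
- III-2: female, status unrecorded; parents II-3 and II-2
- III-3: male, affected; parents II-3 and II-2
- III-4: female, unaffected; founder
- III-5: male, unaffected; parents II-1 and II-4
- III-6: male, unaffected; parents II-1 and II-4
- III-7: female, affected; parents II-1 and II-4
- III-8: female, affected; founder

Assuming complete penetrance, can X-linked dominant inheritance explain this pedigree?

A consistent assignment under X-linked dominant exists: I-1 X^s Y, I-2 X^S X^S, II-1 X^S Y, II-2 X^S X^s, II-3 X^s Y, II-4 X^s X^s, III-1 X^s X^s, III-2 X^S X^s, III-3 X^S Y, III-4 X^s X^s, III-5 X^s Y, III-6 X^s Y, III-7 X^S X^s, III-8 X^S X^S.
In this assignment every recorded phenotype matches its genotype and every non-founder's genotype is obtainable from its parents' genotypes, so the pedigree is consistent.

Yes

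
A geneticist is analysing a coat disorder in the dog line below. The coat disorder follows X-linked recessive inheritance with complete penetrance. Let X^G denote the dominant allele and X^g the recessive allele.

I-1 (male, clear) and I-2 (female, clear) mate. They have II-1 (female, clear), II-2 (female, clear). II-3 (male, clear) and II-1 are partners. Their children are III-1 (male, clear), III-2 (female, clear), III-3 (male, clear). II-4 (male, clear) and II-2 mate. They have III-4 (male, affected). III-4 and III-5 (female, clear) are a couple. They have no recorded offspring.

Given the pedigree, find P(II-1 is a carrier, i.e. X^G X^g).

I-1 is clear, so I-1 is X^G Y.
I-2 is clear so carries G and passed g to II-2 (X^G X^g, whose G came from I-1), so I-2 is X^G X^g.
Their cross gives offspring ratios 1/2 X^G X^G : 1/2 X^G X^g. Conditioning on II-1 being clear, P(X^G X^g) = 1/2 / 1 = 1/2 before taking II-1's own offspring into account.
II-3 is clear, so II-3 is X^G Y.
Now use II-1's offspring. Probability of each recorded status — clear son III-1: 1/2 if II-1 is X^G X^g, 1 if X^G X^G; clear son III-3: 1/2 if II-1 is X^G X^g, 1 if X^G X^G. (III-2: equally likely either way, so uninformative.)
Bayes: P(X^G X^g) = 1/2·1/4 / (1/2·1/4 + 1/2·1) = 1/5.

1/5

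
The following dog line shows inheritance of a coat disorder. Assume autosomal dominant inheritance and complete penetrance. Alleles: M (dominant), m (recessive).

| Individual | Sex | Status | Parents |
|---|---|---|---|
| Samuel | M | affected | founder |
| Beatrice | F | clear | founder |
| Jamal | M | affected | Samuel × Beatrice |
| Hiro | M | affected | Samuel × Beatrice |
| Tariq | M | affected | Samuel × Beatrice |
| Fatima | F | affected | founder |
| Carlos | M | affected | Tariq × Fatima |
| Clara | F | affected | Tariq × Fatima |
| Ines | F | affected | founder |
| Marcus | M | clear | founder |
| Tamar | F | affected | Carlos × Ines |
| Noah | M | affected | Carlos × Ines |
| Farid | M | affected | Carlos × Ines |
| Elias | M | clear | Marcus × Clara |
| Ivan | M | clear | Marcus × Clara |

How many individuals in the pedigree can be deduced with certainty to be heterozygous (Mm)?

Obligate heterozygotes: Jamal is affected so carries M and received m from Beatrice (mm), so Jamal is Mm; Hiro is affected so carries M and received m from Beatrice (mm), so Hiro is Mm; Tariq is affected so carries M and received m from Beatrice (mm), so Tariq is Mm; Clara is affected so carries M and passed m to Elias (mm), so Clara is Mm.
Every other individual is either homozygous by phenotype or has at least one consistent homozygous assignment, so the count is 4.

4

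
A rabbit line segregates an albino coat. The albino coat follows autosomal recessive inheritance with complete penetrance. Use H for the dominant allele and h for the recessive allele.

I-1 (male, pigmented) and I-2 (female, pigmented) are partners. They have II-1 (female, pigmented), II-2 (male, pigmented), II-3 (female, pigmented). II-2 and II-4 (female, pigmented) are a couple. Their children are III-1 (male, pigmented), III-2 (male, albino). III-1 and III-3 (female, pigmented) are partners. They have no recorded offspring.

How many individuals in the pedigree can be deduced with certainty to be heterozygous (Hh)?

2

Obligate heterozygotes: II-2 is pigmented so carries H and passed h to III-2 (hh), so II-2 is Hh; II-4 is pigmented so carries H and passed h to III-2 (hh), so II-4 is Hh.
Every other individual is either homozygous by phenotype or has at least one consistent homozygous assignment, so the count is 2.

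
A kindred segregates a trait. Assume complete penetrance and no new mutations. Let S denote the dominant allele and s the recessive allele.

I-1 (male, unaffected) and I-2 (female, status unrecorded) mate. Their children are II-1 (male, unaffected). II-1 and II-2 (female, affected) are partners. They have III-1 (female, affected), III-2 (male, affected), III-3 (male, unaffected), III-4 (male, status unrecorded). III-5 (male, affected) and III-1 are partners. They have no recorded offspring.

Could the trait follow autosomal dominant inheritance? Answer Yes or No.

A consistent assignment under autosomal dominant exists: I-1 ss, I-2 Ss, II-1 ss, II-2 Ss, III-1 Ss, III-2 Ss, III-3 ss, III-4 Ss, III-5 SS.
In this assignment every recorded phenotype matches its genotype and every non-founder's genotype is obtainable from its parents' genotypes, so the pedigree is consistent.

Yes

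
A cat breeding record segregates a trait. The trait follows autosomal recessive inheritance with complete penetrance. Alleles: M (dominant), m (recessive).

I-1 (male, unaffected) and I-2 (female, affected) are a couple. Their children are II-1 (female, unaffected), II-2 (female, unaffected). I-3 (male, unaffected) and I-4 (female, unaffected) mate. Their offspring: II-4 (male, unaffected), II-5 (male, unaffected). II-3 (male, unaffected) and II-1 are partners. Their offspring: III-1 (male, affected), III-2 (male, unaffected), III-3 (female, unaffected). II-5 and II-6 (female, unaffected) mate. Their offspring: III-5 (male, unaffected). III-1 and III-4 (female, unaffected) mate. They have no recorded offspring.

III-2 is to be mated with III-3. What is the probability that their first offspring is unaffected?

8/9

II-3 is unaffected so carries M and passed m to III-1 (mm), so II-3 is Mm.
II-1 is unaffected so carries M and received m from I-2 (mm), so II-1 is Mm.
III-2 is an unaffected offspring of II-3 (Mm) × II-1 (Mm), whose cross gives 1/4 MM : 1/2 Mm : 1/4 mm; conditioning on being unaffected, III-2 is MM with probability 1/3, Mm with probability 2/3.
III-3 is an unaffected offspring of II-3 (Mm) × II-1 (Mm), whose cross gives 1/4 MM : 1/2 Mm : 1/4 mm; conditioning on being unaffected, III-3 is MM with probability 1/3, Mm with probability 2/3.
Summing over parental genotype combinations, P(offspring is unaffected) = 1/9·1 + 2/9·1 + 2/9·1 + 4/9·3/4 = 8/9.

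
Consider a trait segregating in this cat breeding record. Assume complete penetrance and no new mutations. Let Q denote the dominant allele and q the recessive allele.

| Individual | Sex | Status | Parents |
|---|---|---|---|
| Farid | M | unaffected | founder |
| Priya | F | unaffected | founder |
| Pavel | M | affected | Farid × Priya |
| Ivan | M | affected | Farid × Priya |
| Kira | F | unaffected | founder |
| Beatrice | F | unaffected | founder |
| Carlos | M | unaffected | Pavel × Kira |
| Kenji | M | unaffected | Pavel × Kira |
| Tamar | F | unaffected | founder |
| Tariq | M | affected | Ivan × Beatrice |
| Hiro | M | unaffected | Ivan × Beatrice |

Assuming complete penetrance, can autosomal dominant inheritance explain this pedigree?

Under autosomal dominant, Pavel (affected, male) cannot arise from Farid (unaffected) × Priya (unaffected).

No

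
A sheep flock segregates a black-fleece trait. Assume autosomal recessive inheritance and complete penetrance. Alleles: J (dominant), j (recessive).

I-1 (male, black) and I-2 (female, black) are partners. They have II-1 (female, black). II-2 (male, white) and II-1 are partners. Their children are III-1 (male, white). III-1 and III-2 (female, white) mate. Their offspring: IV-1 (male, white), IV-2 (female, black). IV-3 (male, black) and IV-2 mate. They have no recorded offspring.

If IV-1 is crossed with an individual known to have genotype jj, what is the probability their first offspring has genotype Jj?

2/3

III-1 is white so carries J and received j from II-1 (jj), so III-1 is Jj.
III-2 is white so carries J and passed j to IV-2 (jj), so III-2 is Jj.
IV-1 is a white offspring of III-1 (Jj) × III-2 (Jj), whose cross gives 1/4 JJ : 1/2 Jj : 1/4 jj; conditioning on being white, IV-1 is JJ with probability 1/3, Jj with probability 2/3.
Summing over parental genotype combinations, P(offspring has genotype Jj) = 1/3·1 + 2/3·1/2 = 2/3.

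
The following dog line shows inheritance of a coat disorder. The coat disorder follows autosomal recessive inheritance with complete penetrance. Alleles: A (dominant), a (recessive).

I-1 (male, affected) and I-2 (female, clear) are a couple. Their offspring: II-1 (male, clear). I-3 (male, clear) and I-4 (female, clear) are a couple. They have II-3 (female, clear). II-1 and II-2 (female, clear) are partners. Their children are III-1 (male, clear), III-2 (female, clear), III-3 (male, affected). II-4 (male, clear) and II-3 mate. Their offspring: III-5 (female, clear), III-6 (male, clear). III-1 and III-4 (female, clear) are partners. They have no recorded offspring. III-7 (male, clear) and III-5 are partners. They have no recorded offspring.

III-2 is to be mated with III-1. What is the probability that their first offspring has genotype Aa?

II-1 is clear so carries A and received a from I-1 (aa), so II-1 is Aa.
II-2 is clear so carries A and passed a to III-3 (aa), so II-2 is Aa.
III-2 is a clear offspring of II-1 (Aa) × II-2 (Aa), whose cross gives 1/4 AA : 1/2 Aa : 1/4 aa; conditioning on being clear, III-2 is AA with probability 1/3, Aa with probability 2/3.
III-1 is a clear offspring of II-1 (Aa) × II-2 (Aa), whose cross gives 1/4 AA : 1/2 Aa : 1/4 aa; conditioning on being clear, III-1 is AA with probability 1/3, Aa with probability 2/3.
Summing over parental genotype combinations, P(offspring has genotype Aa) = 2/9·1/2 + 2/9·1/2 + 4/9·1/2 = 4/9.

4/9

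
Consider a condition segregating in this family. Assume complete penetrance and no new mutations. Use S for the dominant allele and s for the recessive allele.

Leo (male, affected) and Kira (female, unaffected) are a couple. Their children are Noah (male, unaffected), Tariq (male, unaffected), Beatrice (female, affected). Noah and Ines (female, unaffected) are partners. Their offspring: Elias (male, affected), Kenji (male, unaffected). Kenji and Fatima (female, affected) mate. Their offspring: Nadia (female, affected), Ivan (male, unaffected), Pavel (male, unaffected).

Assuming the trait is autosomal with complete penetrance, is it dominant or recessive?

recessive

Noah and Ines are both unaffected yet have an affected child Elias. Under dominance, an affected child requires at least one affected parent, so the trait cannot be dominant.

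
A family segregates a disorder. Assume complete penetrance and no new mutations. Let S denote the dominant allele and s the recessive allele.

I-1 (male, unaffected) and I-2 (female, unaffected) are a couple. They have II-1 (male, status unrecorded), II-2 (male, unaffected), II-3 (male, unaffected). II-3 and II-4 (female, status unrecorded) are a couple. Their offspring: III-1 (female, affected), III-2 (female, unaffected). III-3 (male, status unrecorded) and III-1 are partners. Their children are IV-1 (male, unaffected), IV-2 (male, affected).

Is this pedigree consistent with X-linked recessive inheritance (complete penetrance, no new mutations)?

Under X-linked recessive, III-1 (affected, female) cannot arise from II-3 (unaffected) × II-4 (unrecorded).

No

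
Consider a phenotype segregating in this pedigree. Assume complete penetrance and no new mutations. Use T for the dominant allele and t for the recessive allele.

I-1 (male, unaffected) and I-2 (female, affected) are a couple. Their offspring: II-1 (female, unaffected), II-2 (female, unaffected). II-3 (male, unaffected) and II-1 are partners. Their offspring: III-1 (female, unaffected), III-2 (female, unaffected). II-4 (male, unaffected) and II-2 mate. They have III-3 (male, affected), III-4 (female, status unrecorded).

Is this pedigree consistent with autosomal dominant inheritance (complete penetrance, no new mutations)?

No

Under autosomal dominant, III-3 (affected, male) cannot arise from II-4 (unaffected) × II-2 (unaffected).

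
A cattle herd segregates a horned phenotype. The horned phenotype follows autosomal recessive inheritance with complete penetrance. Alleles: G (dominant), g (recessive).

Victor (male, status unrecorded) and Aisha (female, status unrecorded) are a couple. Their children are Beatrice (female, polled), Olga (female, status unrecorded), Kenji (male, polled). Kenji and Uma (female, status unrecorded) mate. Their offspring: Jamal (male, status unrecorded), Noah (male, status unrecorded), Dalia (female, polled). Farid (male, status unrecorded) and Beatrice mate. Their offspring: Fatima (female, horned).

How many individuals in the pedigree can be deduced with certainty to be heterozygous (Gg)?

1

Obligate heterozygotes: Beatrice is polled so carries G and passed g to Fatima (gg), so Beatrice is Gg.
Every other individual is either homozygous by phenotype or has at least one consistent homozygous assignment, so the count is 1.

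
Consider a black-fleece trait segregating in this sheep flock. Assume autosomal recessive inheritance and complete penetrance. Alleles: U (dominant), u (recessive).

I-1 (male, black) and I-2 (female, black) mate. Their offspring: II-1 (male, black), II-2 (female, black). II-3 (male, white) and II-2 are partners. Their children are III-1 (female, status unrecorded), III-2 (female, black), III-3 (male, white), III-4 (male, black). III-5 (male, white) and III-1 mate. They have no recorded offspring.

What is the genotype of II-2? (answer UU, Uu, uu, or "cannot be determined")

uu

II-2 is black, so II-2 is uu.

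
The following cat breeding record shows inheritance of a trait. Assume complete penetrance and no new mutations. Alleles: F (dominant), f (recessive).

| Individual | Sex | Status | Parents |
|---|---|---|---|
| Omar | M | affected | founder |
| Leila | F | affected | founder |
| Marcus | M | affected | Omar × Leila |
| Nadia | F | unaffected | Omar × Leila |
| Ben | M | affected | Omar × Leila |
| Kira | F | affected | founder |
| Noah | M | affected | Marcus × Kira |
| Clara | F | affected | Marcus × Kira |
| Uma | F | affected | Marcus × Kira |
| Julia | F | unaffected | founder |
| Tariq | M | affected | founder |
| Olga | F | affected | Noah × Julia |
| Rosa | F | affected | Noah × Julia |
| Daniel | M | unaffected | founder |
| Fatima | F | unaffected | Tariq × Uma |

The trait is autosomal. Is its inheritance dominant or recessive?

Omar and Leila are both affected yet have an unaffected child Nadia. Under a recessive model two affected parents are homozygous and every child would be affected, so the trait cannot be recessive.

dominant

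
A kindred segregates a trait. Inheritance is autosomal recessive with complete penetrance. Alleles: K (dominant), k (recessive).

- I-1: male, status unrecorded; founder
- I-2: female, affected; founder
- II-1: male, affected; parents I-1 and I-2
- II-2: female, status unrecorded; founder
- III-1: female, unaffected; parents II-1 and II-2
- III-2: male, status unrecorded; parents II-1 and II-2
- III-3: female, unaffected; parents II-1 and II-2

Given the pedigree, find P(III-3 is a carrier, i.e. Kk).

1

III-3 is unaffected so carries K and received k from II-1 (kk), so III-3 is Kk, giving P(Kk) = 1.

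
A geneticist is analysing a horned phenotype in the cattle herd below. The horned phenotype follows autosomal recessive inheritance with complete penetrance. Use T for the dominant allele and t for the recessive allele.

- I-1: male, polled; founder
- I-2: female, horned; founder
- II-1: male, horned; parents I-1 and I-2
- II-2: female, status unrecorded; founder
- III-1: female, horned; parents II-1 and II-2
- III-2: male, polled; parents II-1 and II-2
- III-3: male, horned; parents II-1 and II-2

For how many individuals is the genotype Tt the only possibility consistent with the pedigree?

Obligate heterozygotes: I-1 is polled so carries T and passed t to II-1 (tt), so I-1 is Tt; II-2 passed T to III-2 (Tt, whose t came from II-1) and passed t to III-1 (tt), so II-2 is Tt; III-2 is polled so carries T and received t from II-1 (tt), so III-2 is Tt.
Every other individual is either homozygous by phenotype or has at least one consistent homozygous assignment, so the count is 3.

3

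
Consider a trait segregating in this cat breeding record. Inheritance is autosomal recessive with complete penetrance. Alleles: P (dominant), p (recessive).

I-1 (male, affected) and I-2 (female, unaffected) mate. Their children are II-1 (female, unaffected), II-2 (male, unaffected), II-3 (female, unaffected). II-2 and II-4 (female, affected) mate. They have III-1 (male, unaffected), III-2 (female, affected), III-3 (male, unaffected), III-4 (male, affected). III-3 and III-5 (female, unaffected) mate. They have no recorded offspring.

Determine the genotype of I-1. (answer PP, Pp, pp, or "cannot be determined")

pp

I-1 is affected, so I-1 is pp.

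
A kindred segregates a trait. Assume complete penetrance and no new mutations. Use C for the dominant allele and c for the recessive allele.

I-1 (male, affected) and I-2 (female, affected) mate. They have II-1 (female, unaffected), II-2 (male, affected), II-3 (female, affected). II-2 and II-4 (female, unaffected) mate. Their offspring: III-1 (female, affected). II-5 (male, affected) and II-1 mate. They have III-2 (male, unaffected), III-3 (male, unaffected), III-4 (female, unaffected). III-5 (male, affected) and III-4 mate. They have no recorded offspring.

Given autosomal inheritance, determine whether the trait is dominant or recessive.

dominant

I-1 and I-2 are both affected yet have an unaffected child II-1. Under a recessive model two affected parents are homozygous and every child would be affected, so the trait cannot be recessive.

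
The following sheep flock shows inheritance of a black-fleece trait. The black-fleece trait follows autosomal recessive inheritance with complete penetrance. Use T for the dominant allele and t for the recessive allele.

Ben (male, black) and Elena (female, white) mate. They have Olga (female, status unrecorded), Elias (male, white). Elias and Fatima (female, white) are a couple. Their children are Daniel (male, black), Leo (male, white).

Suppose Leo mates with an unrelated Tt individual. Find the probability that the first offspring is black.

1/6

Elias is white so carries T and received t from Ben (tt), so Elias is Tt.
Fatima is white so carries T and passed t to Daniel (tt), so Fatima is Tt.
Leo is a white offspring of Elias (Tt) × Fatima (Tt), whose cross gives 1/4 TT : 1/2 Tt : 1/4 tt; conditioning on being white, Leo is TT with probability 1/3, Tt with probability 2/3.
Summing over parental genotype combinations, P(offspring is black) = 2/3·1/4 = 1/6.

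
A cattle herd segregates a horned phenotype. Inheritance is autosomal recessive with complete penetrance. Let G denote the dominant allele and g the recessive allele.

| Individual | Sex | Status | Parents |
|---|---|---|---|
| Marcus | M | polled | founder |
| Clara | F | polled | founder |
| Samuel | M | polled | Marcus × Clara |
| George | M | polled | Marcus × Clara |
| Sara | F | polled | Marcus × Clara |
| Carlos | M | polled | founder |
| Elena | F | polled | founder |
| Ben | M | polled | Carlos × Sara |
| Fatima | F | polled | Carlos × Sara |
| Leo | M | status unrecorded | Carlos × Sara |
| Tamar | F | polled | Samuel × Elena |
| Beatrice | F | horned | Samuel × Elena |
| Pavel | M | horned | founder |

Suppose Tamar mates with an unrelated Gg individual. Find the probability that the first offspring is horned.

Samuel is polled so carries G and passed g to Beatrice (gg), so Samuel is Gg.
Elena is polled so carries G and passed g to Beatrice (gg), so Elena is Gg.
Tamar is a polled offspring of Samuel (Gg) × Elena (Gg), whose cross gives 1/4 GG : 1/2 Gg : 1/4 gg; conditioning on being polled, Tamar is GG with probability 1/3, Gg with probability 2/3.
Summing over parental genotype combinations, P(offspring is horned) = 2/3·1/4 = 1/6.

1/6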